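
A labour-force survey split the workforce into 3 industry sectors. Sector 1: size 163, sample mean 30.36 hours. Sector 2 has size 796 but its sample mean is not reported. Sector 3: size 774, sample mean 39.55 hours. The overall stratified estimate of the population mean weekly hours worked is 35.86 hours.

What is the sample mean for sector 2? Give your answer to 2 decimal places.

33.40

Σ Nₕx̄ₕ = N·μ, so 796·x̄_2 = 1733·35.86 − (163·30.36 + 774·39.55).
= 62145.38 − 35560.38 = 26585.
x̄_2 = 26585 / 796 = 33.3982... → 33.40.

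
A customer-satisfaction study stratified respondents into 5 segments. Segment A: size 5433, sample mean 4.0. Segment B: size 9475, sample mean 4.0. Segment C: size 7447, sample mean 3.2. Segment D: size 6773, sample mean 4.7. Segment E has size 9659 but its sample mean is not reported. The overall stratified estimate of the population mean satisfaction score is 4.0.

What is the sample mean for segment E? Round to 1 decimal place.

4.1

N = 5433 + 9475 + 7447 + 6773 + 9659 = 38787.
Overall total = μ·N = 4.0·38787 = 155148.
Subtract the known strata: 5433·4.0 + 9475·4.0 + 7447·3.2 + 6773·4.7 = 115295.5.
Remaining total for segment E: 155148 − 115295.5 = 39852.5.
Divide by its size: 39852.5 / 9659 = 4.126... → 4.1.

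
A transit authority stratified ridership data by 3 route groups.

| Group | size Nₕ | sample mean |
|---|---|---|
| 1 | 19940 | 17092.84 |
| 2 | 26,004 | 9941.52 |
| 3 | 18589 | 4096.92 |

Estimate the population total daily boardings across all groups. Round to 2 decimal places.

675508161.56

1: 19940·17092.84 = 340831229.6
2: 26004·9941.52 = 258519286.08
3: 18589·4096.92 = 76157645.88
τ̂ = Σ Nₕx̄ₕ = 675508161.56.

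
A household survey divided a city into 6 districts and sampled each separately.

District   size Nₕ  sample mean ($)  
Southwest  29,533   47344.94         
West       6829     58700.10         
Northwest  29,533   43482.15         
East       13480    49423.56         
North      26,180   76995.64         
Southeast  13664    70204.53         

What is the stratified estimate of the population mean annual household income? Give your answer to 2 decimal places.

N = 29533 + 6829 + 29533 + 13480 + 26180 + 13664 = 119219.
The stratified mean weights each stratum mean by its population share Nₕ/N.
Σ Nₕx̄ₕ = 29533·47344.94 + 6829·58700.10 + 29533·43482.15 + 13480·49423.56 + 26180·76995.64 + 13664·70204.53 = 1398238113.02 + 400862982.9 + 1284158335.95 + 666229588.8 + 2015745855.2 + 959274697.92 = 6724509573.79.
Divide by N: 6724509573.79 / 119219 = 56404.6802... → 56404.68.

56404.68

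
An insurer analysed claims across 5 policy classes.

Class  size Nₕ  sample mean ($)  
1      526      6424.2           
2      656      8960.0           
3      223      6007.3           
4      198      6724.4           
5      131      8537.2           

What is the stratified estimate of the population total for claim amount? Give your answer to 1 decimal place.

13046321.5

Population total = Σ Nₕ·x̄ₕ (each stratum's size times its mean).
526·6424.2 + 656·8960.0 + 223·6007.3 + 198·6724.4 + 131·8537.2 = 3379129.2 + 5877760 + 1339627.9 + 1331431.2 + 1118373.2 = 13046321.5.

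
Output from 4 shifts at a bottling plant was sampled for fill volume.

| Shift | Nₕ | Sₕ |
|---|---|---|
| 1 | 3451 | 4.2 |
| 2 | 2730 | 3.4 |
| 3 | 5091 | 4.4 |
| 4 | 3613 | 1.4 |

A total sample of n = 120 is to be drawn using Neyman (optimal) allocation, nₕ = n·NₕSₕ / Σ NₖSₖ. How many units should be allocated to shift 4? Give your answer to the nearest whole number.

Σ NₕSₕ = 3451·4.2 + 2730·3.4 + 5091·4.4 + 3613·1.4 = 51234.8.
Share for 4: 5058.2/51234.8 = 0.09873.
n_4 = 120 × 0.09873 = 11.847... → 12.

12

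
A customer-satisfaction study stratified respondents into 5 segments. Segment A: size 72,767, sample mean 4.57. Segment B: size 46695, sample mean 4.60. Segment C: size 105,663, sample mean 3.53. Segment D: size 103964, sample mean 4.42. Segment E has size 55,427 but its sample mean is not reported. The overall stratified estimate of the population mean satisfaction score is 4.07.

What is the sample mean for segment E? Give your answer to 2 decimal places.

3.34

N = 72767 + 46695 + 105663 + 103964 + 55427 = 384516.
Overall total = μ·N = 4.07·384516 = 1564980.12.
Subtract the known strata: 72767·4.57 + 46695·4.60 + 105663·3.53 + 103964·4.42 = 1379853.46.
Remaining total for segment E: 1564980.12 − 1379853.46 = 185126.66.
Divide by its size: 185126.66 / 55427 = 3.3400... → 3.34.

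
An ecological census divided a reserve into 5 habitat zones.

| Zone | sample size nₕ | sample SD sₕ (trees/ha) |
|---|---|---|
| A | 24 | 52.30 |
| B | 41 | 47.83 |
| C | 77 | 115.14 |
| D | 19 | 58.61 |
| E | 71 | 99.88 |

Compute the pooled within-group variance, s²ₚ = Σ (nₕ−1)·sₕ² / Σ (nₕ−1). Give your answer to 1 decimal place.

Degrees of freedom: 23 + 40 + 76 + 18 + 70 = 227.
Σ(nₕ−1)sₕ² = 23·2735.29 + 40·2287.7089 + 76·13257.2196 + 18·3435.1321 + 70·9976.0144 = 1922122.1014.
s²ₚ = 1922122.1014 / 227 = 8467.498... → 8467.5.

8467.5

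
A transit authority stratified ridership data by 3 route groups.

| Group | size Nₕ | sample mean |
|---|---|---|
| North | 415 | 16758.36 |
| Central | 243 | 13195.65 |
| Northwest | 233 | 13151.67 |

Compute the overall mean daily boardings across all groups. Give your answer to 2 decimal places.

14843.55

x̄_st = (Σ Nₕx̄ₕ) / (Σ Nₕ) = (415·16758.36 + 243·13195.65 + 233·13151.67) / 891
= 13225601.46 / 891 = 14843.5482... → 14843.55.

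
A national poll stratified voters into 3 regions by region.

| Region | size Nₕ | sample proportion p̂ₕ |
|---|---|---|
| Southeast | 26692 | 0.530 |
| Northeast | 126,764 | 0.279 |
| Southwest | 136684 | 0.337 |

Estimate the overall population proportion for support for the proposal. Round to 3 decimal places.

N = 26692 + 126764 + 136684 = 290140.
Overall proportion = Σ (Nₕ/N)·p̂ₕ.
Σ Nₕp̂ₕ = 14146.76 + 35367.156 + 46062.508 = 95576.424.
95576.424 / 290140 = 0.32941... → 0.329.

0.329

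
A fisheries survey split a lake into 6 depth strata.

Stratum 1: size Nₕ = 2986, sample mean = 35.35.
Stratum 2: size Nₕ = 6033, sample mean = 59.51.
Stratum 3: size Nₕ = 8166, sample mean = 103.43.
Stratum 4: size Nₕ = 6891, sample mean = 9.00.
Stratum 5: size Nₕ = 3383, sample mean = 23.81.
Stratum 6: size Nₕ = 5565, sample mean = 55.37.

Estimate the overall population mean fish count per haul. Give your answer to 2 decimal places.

x̄_st = (Σ Nₕx̄ₕ) / (Σ Nₕ) = (2986·35.35 + 6033·59.51 + 8166·103.43 + 6891·9.00 + 3383·23.81 + 5565·55.37) / 33024
= 1759890.59 / 33024 = 53.2913... → 53.29.

53.29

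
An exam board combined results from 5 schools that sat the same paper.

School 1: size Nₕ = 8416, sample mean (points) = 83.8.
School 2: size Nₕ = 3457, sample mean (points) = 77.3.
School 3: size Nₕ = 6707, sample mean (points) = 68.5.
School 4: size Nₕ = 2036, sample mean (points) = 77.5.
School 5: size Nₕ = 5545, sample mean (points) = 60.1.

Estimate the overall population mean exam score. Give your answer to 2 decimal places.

73.50

x̄_st = (Σ Nₕx̄ₕ) / (Σ Nₕ) = (8416·83.8 + 3457·77.3 + 6707·68.5 + 2036·77.5 + 5545·60.1) / 26161
= 1922960.9 / 26161 = 73.5049... → 73.50.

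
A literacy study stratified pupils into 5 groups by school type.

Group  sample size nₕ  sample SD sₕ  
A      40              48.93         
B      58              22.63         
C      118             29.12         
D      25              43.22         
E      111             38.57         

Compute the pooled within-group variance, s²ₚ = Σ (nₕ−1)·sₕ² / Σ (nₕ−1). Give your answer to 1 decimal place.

Degrees of freedom: 39 + 57 + 117 + 24 + 110 = 347.
Σ(nₕ−1)sₕ² = 39·2394.1449 + 57·512.1169 + 117·847.9744 + 24·1867.9684 + 110·1487.6449 = 430247.4998.
s²ₚ = 430247.4998 / 347 = 1239.906... → 1239.9.

1239.9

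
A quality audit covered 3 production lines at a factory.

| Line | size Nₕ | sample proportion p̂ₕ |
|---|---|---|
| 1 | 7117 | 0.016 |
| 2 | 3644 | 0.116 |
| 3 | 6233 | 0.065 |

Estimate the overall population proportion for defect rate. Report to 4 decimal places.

N = 7117 + 3644 + 6233 = 16994.
Overall proportion = Σ (Nₕ/N)·p̂ₕ.
Σ Nₕp̂ₕ = 113.872 + 422.704 + 405.145 = 941.721.
941.721 / 16994 = 0.055415... → 0.0554.

0.0554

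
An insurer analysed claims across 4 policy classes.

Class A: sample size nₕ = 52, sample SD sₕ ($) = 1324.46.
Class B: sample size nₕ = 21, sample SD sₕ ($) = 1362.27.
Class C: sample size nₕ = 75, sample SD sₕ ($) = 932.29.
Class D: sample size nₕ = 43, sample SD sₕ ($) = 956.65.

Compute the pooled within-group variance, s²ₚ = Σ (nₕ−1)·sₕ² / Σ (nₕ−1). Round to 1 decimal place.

1226391.5

Degrees of freedom: 51 + 20 + 74 + 42 = 187.
Σ(nₕ−1)sₕ² = 51·1754194.2916 + 20·1855779.5529 + 74·869164.6441 + 42·915179.2225 = 229335210.938.
s²ₚ = 229335210.938 / 187 = 1226391.502... → 1226391.5.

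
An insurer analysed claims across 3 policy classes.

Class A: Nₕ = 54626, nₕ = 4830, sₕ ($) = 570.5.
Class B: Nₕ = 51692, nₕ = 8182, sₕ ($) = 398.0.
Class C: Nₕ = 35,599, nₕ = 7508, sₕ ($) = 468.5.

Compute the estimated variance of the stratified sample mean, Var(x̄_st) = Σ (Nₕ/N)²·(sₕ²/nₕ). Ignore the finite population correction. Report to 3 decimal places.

14.392

N = 141917. Term for each stratum: Wₕ²sₕ²/nₕ.
Var(x̄_st) = 9.983760 + 2.568529 + 1.839508 = 14.391797 → 14.392.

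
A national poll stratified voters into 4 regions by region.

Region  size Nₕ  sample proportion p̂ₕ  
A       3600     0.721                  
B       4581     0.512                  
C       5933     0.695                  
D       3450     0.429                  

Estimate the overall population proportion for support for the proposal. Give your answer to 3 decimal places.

0.600

Wₕ = Nₕ/N with N = 17564: 0.2050, 0.2608, 0.3378, 0.1964.
p̂_st = 0.2050·0.721 + 0.2608·0.512 + 0.3378·0.695 + 0.1964·0.429 ≈ 0.60035... → 0.600.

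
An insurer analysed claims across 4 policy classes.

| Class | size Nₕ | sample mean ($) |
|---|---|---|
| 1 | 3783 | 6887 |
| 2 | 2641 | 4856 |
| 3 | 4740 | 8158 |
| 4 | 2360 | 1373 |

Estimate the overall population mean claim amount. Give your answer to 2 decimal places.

5973.63

x̄_st = (Σ Nₕx̄ₕ) / (Σ Nₕ) = (3783·6887 + 2641·4856 + 4740·8158 + 2360·1373) / 13524
= 80787417 / 13524 = 5973.6333... → 5973.63.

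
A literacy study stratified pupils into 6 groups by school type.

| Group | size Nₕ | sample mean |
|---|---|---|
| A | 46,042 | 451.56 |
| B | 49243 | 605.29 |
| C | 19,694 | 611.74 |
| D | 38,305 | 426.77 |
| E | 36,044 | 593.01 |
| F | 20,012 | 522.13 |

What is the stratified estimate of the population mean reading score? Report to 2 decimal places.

x̄_st = (Σ Nₕx̄ₕ) / (Σ Nₕ) = (46042·451.56 + 49243·605.29 + 19694·611.74 + 38305·426.77 + 36044·593.01 + 20012·522.13) / 209340
= 110815371.4 / 209340 = 529.3559... → 529.36.

529.36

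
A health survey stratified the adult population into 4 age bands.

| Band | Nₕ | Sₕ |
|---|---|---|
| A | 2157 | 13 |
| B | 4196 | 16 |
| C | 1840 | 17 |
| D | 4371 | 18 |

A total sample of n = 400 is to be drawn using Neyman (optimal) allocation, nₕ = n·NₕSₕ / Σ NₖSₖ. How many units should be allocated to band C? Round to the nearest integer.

Σ NₕSₕ = 2157·13 + 4196·16 + 1840·17 + 4371·18 = 205135.
Share for C: 31280/205135 = 0.15248.
n_C = 400 × 0.15248 = 60.994... → 61.

61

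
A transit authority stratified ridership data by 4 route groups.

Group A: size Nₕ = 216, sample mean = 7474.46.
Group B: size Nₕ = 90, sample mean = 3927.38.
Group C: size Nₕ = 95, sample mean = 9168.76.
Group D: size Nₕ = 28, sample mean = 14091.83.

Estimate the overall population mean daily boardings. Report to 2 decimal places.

7537.41

N = 429; weights Wₕ = Nₕ/N = (0.5035, 0.2098, 0.2214, 0.0653).
x̄_st = Σ Wₕ·x̄ₕ = 0.5035·7474.46 + 0.2098·3927.38 + 0.2214·9168.76 + 0.0653·14091.83 ≈ 7537.4149...
→ 7537.41.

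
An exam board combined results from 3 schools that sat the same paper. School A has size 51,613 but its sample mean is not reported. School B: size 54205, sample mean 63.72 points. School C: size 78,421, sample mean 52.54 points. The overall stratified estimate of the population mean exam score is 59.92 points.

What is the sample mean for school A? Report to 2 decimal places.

N = 51613 + 54205 + 78421 = 184239.
Overall total = μ·N = 59.92·184239 = 11039600.88.
Subtract the known strata: 54205·63.72 + 78421·52.54 = 7574181.94.
Remaining total for school A: 11039600.88 − 7574181.94 = 3465418.94.
Divide by its size: 3465418.94 / 51613 = 67.1424... → 67.14.

67.14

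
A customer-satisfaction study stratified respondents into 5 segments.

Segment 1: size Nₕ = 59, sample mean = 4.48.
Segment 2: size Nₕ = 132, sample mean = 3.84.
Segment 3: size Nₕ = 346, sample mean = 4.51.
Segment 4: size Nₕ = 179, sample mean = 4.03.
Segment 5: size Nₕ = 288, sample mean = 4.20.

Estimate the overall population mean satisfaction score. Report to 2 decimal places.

4.25

x̄_st = (Σ Nₕx̄ₕ) / (Σ Nₕ) = (59·4.48 + 132·3.84 + 346·4.51 + 179·4.03 + 288·4.20) / 1004
= 4262.63 / 1004 = 4.2456... → 4.25.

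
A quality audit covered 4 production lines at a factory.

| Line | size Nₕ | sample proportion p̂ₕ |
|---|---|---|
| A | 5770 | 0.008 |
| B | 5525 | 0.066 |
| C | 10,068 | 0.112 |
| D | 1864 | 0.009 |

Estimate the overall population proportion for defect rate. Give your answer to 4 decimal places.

0.0670

N = 5770 + 5525 + 10068 + 1864 = 23227.
Overall proportion = Σ (Nₕ/N)·p̂ₕ.
Σ Nₕp̂ₕ = 46.16 + 364.65 + 1127.616 + 16.776 = 1555.202.
1555.202 / 23227 = 0.066957... → 0.0670.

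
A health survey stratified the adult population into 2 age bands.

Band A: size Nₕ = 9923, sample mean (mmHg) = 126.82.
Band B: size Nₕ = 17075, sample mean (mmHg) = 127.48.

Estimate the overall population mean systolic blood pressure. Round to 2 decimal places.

127.24

x̄_st = (Σ Nₕx̄ₕ) / (Σ Nₕ) = (9923·126.82 + 17075·127.48) / 26998
= 3435155.86 / 26998 = 127.2374... → 127.24.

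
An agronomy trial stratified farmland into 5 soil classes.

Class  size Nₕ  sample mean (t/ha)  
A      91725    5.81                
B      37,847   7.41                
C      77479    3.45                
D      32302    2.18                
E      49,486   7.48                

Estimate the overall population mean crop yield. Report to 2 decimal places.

5.27

N = 288839; weights Wₕ = Nₕ/N = (0.3176, 0.1310, 0.2682, 0.1118, 0.1713).
x̄_st = Σ Wₕ·x̄ₕ = 0.3176·5.81 + 0.1310·7.41 + 0.2682·3.45 + 0.1118·2.18 + 0.1713·7.48 ≈ 5.2668...
→ 5.27.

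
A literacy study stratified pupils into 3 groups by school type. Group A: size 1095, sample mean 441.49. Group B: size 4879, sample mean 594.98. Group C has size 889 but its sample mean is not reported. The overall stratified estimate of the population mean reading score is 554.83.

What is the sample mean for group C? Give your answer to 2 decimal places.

474.08

N = 1095 + 4879 + 889 = 6863.
Overall total = μ·N = 554.83·6863 = 3807798.29.
Subtract the known strata: 1095·441.49 + 4879·594.98 = 3386338.97.
Remaining total for group C: 3807798.29 − 3386338.97 = 421459.32.
Divide by its size: 421459.32 / 889 = 474.0825... → 474.08.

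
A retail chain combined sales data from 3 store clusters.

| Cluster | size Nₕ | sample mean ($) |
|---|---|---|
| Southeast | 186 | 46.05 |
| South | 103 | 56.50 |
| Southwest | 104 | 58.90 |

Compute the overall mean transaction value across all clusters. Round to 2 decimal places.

N = 393; weights Wₕ = Nₕ/N = (0.4733, 0.2621, 0.2646).
x̄_st = Σ Wₕ·x̄ₕ = 0.4733·46.05 + 0.2621·56.50 + 0.2646·58.90 ≈ 52.1893...
→ 52.19.

52.19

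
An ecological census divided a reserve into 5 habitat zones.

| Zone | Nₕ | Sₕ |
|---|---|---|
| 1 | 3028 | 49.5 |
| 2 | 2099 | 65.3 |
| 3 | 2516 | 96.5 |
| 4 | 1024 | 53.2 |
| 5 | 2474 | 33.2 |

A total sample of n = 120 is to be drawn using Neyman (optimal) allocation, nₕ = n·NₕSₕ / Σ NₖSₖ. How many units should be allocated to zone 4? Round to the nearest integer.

10

1: NₕSₕ = 3028·49.5 = 149886
2: NₕSₕ = 2099·65.3 = 137064.7
3: NₕSₕ = 2516·96.5 = 242794
4: NₕSₕ = 1024·53.2 = 54476.8
5: NₕSₕ = 2474·33.2 = 82136.8
Σ NₕSₕ = 666358.3.
n_4 = 120·54476.8/666358.3 = 9.810... → 10.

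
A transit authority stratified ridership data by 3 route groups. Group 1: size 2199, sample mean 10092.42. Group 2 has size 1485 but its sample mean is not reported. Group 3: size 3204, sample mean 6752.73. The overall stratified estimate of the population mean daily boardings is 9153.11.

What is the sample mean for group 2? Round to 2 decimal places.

12941.17

Σ Nₕx̄ₕ = N·μ, so 1485·x̄_2 = 6888·9153.11 − (2199·10092.42 + 3204·6752.73).
= 63046621.68 − 43828978.5 = 19217643.18.
x̄_2 = 19217643.18 / 1485 = 12941.1739... → 12941.17.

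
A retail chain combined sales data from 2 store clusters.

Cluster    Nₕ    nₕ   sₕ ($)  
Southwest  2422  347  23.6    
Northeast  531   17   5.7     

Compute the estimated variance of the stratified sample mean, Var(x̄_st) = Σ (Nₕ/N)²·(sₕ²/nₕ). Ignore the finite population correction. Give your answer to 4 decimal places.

N = 2953. Term for each stratum: Wₕ²sₕ²/nₕ.
Var(x̄_st) = 1.0797319 + 0.0617964 = 1.1415282 → 1.1415.

1.1415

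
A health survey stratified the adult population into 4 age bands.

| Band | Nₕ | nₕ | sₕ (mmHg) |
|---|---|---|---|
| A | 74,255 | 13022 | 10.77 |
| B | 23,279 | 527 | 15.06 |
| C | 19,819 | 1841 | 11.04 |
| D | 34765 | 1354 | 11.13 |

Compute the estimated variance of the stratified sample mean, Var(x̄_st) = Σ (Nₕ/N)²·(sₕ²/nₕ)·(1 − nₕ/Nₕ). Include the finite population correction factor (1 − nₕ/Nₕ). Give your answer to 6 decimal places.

N = 152118; Wₕ = Nₕ/N.
band A: (74255/152118)²·10.77²/13022·(1 − 13022/74255) = 0.001750265
band B: (23279/152118)²·15.06²/527·(1 − 527/23279) = 0.009850585
band C: (19819/152118)²·11.04²/1841·(1 − 1841/19819) = 0.001019404
band D: (34765/152118)²·11.13²/1354·(1 − 1354/34765) = 0.004592426
Sum = 0.017212679 → 0.017213.

0.017213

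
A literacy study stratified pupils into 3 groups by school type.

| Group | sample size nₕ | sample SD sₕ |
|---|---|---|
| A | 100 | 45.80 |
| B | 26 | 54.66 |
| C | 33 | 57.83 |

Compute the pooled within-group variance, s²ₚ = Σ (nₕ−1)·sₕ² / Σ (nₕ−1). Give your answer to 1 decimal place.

2496.0

A: (100−1)·45.80² = 99·2097.64 = 207666.36
B: (26−1)·54.66² = 25·2987.7156 = 74692.89
C: (33−1)·57.83² = 32·3344.3089 = 107017.8848
Numerator = 389377.1348; denominator = Σ(nₕ−1) = 156.
s²ₚ = 389377.1348/156 = 2496.007... → 2496.0.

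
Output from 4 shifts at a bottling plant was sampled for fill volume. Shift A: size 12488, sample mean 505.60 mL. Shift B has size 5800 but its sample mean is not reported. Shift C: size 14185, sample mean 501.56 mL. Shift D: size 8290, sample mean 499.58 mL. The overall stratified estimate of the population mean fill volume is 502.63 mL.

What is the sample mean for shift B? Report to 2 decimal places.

N = 12488 + 5800 + 14185 + 8290 = 40763.
Overall total = μ·N = 502.63·40763 = 20488706.69.
Subtract the known strata: 12488·505.60 + 14185·501.56 + 8290·499.58 = 17570079.6.
Remaining total for shift B: 20488706.69 − 17570079.6 = 2918627.09.
Divide by its size: 2918627.09 / 5800 = 503.2116... → 503.21.

503.21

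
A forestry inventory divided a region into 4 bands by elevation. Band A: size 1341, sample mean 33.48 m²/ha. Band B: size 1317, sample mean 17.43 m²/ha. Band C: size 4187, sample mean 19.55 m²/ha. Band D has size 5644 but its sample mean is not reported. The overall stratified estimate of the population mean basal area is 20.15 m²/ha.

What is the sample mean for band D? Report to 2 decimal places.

N = 1341 + 1317 + 4187 + 5644 = 12489.
Overall total = μ·N = 20.15·12489 = 251653.35.
Subtract the known strata: 1341·33.48 + 1317·17.43 + 4187·19.55 = 149707.84.
Remaining total for band D: 251653.35 − 149707.84 = 101945.51.
Divide by its size: 101945.51 / 5644 = 18.0626... → 18.06.

18.06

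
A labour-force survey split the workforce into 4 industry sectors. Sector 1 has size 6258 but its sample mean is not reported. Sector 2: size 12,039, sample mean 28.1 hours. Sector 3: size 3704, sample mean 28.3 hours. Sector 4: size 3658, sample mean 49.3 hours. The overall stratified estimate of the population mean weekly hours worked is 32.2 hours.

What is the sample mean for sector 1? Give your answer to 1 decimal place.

Σ Nₕx̄ₕ = N·μ, so 6258·x̄_1 = 25659·32.2 − (12039·28.1 + 3704·28.3 + 3658·49.3).
= 826219.8 − 623458.5 = 202761.3.
x̄_1 = 202761.3 / 6258 = 32.400... → 32.4.

32.4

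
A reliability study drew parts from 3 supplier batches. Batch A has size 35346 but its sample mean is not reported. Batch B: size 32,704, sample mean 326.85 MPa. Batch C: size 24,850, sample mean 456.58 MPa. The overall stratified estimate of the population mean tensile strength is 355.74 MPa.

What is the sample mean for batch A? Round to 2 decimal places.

Σ Nₕx̄ₕ = N·μ, so 35346·x̄_A = 92900·355.74 − (32704·326.85 + 24850·456.58).
= 33048246 − 22035315.4 = 11012930.6.
x̄_A = 11012930.6 / 35346 = 311.5750... → 311.58.

311.58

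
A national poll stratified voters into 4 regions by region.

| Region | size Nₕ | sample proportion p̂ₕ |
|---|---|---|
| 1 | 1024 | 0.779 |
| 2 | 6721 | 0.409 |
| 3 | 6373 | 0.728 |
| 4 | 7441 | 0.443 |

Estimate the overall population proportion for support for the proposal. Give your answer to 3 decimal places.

0.533

N = 1024 + 6721 + 6373 + 7441 = 21559.
Overall proportion = Σ (Nₕ/N)·p̂ₕ.
Σ Nₕp̂ₕ = 797.696 + 2748.889 + 4639.544 + 3296.363 = 11482.492.
11482.492 / 21559 = 0.53261... → 0.533.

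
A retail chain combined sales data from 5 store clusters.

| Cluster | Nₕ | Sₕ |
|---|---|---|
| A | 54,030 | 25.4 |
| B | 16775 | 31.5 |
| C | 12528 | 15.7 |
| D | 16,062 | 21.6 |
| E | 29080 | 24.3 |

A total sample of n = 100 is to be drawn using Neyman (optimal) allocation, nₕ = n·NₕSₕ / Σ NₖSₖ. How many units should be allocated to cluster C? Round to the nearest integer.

6

Σ NₕSₕ = 54030·25.4 + 16775·31.5 + 12528·15.7 + 16062·21.6 + 29080·24.3 = 3151047.3.
Share for C: 196689.6/3151047.3 = 0.06242.
n_C = 100 × 0.06242 = 6.242... → 6.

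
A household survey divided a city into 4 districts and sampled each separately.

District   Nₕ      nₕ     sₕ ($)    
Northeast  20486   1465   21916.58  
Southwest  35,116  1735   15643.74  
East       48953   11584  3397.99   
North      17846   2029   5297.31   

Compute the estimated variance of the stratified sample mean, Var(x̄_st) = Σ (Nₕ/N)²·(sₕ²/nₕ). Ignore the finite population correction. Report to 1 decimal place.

21247.6

N = 122401. Term for each stratum: Wₕ²sₕ²/nₕ.
Var(x̄_st) = 9184.4330 + 11609.7227 + 159.4316 + 293.9954 = 21247.5827 → 21247.6.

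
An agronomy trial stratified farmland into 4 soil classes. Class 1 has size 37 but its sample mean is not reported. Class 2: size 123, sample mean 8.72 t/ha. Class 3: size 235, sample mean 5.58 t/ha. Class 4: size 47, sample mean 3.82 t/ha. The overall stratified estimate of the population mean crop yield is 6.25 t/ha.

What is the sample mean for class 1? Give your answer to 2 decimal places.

5.38

N = 37 + 123 + 235 + 47 = 442.
Overall total = μ·N = 6.25·442 = 2762.5.
Subtract the known strata: 123·8.72 + 235·5.58 + 47·3.82 = 2563.4.
Remaining total for class 1: 2762.5 − 2563.4 = 199.1.
Divide by its size: 199.1 / 37 = 5.3811... → 5.38.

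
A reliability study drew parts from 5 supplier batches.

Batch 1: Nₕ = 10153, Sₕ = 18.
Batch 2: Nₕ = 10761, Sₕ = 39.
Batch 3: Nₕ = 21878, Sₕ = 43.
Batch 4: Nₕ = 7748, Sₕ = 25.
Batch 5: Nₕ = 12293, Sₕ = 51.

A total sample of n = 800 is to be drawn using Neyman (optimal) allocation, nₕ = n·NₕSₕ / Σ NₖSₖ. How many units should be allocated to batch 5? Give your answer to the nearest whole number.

Σ NₕSₕ = 10153·18 + 10761·39 + 21878·43 + 7748·25 + 12293·51 = 2363830.
Share for 5: 626943/2363830 = 0.26522.
n_5 = 800 × 0.26522 = 212.179... → 212.

212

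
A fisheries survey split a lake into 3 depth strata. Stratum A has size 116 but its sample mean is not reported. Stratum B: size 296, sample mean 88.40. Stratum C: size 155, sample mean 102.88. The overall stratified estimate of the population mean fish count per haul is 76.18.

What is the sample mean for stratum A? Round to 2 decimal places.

Σ Nₕx̄ₕ = N·μ, so 116·x̄_A = 567·76.18 − (296·88.40 + 155·102.88).
= 43194.06 − 42112.8 = 1081.26.
x̄_A = 1081.26 / 116 = 9.3212... → 9.32.

9.32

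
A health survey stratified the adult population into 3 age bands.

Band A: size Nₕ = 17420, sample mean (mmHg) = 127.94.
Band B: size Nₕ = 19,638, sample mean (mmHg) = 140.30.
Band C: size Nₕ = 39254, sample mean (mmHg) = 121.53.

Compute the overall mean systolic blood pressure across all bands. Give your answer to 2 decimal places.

N = 17420 + 19638 + 39254 = 76312.
Weight each subgroup mean by Nₕ/N and sum.
Σ Nₕx̄ₕ = 17420·127.94 + 19638·140.30 + 39254·121.53 = 2228714.8 + 2755211.4 + 4770538.62 = 9754464.82.
Divide by N: 9754464.82 / 76312 = 127.8235... → 127.82.

127.82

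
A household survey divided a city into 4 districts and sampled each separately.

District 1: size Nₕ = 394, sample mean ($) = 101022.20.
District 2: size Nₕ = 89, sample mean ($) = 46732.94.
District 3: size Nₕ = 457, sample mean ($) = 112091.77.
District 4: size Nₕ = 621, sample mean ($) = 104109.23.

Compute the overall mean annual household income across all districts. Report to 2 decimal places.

102395.74

N = 394 + 89 + 457 + 621 = 1561.
Weight each subgroup mean by Nₕ/N and sum.
Σ Nₕx̄ₕ = 394·101022.20 + 89·46732.94 + 457·112091.77 + 621·104109.23 = 39802746.8 + 4159231.66 + 51225938.89 + 64651831.83 = 159839749.18.
Divide by N: 159839749.18 / 1561 = 102395.7394... → 102395.74.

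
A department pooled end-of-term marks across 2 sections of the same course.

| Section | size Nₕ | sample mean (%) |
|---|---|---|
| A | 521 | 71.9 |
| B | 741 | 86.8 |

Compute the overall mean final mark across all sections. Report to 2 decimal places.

80.65

N = 1262; weights Wₕ = Nₕ/N = (0.4128, 0.5872).
x̄_st = Σ Wₕ·x̄ₕ = 0.4128·71.9 + 0.5872·86.8 ≈ 80.6487...
→ 80.65.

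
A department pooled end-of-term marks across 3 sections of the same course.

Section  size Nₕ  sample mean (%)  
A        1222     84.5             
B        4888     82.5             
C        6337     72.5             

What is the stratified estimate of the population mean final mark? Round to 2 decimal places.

77.61

N = 1222 + 4888 + 6337 = 12447.
The stratified mean weights each stratum mean by its population share Nₕ/N.
Σ Nₕx̄ₕ = 1222·84.5 + 4888·82.5 + 6337·72.5 = 103259 + 403260 + 459432.5 = 965951.5.
Divide by N: 965951.5 / 12447 = 77.6052... → 77.61.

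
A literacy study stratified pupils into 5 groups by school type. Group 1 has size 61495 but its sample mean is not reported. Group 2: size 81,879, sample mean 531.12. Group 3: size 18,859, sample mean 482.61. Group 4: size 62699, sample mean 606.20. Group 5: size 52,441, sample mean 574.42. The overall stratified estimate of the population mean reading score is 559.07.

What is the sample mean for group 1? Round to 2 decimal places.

Σ Nₕx̄ₕ = N·μ, so 61495·x̄_1 = 277373·559.07 − (81879·531.12 + 18859·482.61 + 62699·606.20 + 52441·574.42).
= 155070923.11 − 120720409.49 = 34350513.62.
x̄_1 = 34350513.62 / 61495 = 558.5904... → 558.59.

558.59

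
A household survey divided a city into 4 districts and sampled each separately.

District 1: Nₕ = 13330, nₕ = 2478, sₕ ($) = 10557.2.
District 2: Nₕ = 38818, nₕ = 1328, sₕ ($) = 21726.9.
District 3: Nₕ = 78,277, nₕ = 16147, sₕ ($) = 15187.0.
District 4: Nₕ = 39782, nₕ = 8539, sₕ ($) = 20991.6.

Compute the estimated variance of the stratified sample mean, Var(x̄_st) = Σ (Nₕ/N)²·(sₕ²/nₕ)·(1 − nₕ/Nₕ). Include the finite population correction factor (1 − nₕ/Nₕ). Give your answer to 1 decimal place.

22692.7

N = 170207. Term for each stratum: Wₕ²sₕ²/nₕ·(1−nₕ/Nₕ).
Var(x̄_st) = 224.5853 + 17856.2895 + 2397.9097 + 2213.9539 = 22692.7384 → 22692.7.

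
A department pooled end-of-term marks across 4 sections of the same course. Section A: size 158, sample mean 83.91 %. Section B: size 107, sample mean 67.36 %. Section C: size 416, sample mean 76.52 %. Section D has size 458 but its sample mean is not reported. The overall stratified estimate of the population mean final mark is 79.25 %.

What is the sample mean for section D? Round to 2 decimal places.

N = 158 + 107 + 416 + 458 = 1139.
Overall total = μ·N = 79.25·1139 = 90265.75.
Subtract the known strata: 158·83.91 + 107·67.36 + 416·76.52 = 52297.62.
Remaining total for section D: 90265.75 − 52297.62 = 37968.13.
Divide by its size: 37968.13 / 458 = 82.8998... → 82.90.

82.90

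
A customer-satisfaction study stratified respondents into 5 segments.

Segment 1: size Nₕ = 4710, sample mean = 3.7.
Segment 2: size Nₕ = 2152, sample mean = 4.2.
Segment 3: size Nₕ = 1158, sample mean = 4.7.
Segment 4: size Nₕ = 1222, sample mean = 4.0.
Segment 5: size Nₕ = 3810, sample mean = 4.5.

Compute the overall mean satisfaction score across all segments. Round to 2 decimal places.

N = 13052; weights Wₕ = Nₕ/N = (0.3609, 0.1649, 0.0887, 0.0936, 0.2919).
x̄_st = Σ Wₕ·x̄ₕ = 0.3609·3.7 + 0.1649·4.2 + 0.0887·4.7 + 0.0936·4.0 + 0.2919·4.5 ≈ 4.1328...
→ 4.13.

4.13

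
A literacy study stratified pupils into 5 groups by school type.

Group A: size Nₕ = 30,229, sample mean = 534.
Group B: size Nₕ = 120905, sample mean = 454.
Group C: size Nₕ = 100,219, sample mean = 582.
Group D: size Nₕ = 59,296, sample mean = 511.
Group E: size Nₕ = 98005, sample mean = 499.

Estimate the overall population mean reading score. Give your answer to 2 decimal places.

N = 408654; weights Wₕ = Nₕ/N = (0.0740, 0.2959, 0.2452, 0.1451, 0.2398).
x̄_st = Σ Wₕ·x̄ₕ = 0.0740·534 + 0.2959·454 + 0.2452·582 + 0.1451·511 + 0.2398·499 ≈ 510.3715...
→ 510.37.

510.37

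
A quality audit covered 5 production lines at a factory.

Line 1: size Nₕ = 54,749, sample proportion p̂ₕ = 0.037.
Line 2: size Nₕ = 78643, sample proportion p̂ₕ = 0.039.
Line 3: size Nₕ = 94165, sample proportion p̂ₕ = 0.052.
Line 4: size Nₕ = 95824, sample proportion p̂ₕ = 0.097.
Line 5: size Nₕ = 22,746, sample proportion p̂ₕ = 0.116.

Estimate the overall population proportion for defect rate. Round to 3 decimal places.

N = 54749 + 78643 + 94165 + 95824 + 22746 = 346127.
Overall proportion = Σ (Nₕ/N)·p̂ₕ.
Σ Nₕp̂ₕ = 2025.713 + 3067.077 + 4896.58 + 9294.928 + 2638.536 = 21922.834.
21922.834 / 346127 = 0.06334... → 0.063.

0.063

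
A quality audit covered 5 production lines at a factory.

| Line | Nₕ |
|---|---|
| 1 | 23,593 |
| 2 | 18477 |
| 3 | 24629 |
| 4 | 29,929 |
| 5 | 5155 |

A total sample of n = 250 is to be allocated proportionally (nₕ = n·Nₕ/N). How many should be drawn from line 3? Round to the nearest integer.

60

Share of line 3 = 24629/101783 = 0.24198.
Allocate 250 × 0.24198 = 60.494... → 60.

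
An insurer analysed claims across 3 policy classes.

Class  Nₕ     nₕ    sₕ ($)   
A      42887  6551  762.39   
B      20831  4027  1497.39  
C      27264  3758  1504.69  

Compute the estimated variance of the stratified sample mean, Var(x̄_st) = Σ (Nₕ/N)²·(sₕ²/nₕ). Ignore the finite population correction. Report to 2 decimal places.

103.00

N = 90982; Wₕ = Nₕ/N.
class A: (42887/90982)²·762.39²/6551 = 19.71456
class B: (20831/90982)²·1497.39²/4027 = 29.18754
class C: (27264/90982)²·1504.69²/3758 = 54.10102
Sum = 103.00313 → 103.00.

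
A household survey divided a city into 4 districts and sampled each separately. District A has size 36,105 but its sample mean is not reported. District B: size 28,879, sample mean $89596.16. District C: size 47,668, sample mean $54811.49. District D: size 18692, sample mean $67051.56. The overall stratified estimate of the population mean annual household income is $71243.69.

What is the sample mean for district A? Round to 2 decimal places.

Σ Nₕx̄ₕ = N·μ, so 36105·x̄_A = 131344·71243.69 − (28879·89596.16 + 47668·54811.49 + 18692·67051.56).
= 9357431219.36 − 6453529369.48 = 2903901849.88.
x̄_A = 2903901849.88 / 36105 = 80429.3547... → 80429.35.

80429.35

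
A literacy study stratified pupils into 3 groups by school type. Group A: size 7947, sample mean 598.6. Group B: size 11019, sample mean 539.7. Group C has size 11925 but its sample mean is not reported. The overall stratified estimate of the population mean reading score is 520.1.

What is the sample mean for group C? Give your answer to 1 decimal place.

449.7

N = 7947 + 11019 + 11925 = 30891.
Overall total = μ·N = 520.1·30891 = 16066409.1.
Subtract the known strata: 7947·598.6 + 11019·539.7 = 10704028.5.
Remaining total for group C: 16066409.1 − 10704028.5 = 5362380.6.
Divide by its size: 5362380.6 / 11925 = 449.676... → 449.7.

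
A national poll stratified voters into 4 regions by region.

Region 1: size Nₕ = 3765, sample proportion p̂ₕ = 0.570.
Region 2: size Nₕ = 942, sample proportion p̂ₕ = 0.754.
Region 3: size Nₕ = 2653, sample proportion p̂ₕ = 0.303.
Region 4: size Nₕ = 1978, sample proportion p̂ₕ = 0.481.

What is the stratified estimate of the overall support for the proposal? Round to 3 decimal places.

Wₕ = Nₕ/N with N = 9338: 0.4032, 0.1009, 0.2841, 0.2118.
p̂_st = 0.4032·0.570 + 0.1009·0.754 + 0.2841·0.303 + 0.2118·0.481 ≈ 0.49385... → 0.494.

0.494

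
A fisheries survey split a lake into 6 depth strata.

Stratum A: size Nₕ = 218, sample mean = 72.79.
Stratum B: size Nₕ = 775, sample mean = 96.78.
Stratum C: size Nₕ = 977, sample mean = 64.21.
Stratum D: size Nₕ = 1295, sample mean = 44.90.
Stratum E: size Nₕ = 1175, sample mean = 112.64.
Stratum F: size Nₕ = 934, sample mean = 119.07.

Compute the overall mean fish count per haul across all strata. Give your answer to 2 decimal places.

N = 5374; weights Wₕ = Nₕ/N = (0.0406, 0.1442, 0.1818, 0.2410, 0.2186, 0.1738).
x̄_st = Σ Wₕ·x̄ₕ = 0.0406·72.79 + 0.1442·96.78 + 0.1818·64.21 + 0.2410·44.90 + 0.2186·112.64 + 0.1738·119.07 ≈ 84.7255...
→ 84.73.

84.73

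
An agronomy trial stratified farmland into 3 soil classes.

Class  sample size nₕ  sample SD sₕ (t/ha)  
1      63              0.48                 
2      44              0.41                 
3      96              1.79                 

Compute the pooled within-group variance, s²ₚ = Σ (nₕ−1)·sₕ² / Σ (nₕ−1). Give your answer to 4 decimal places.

1: (63−1)·0.48² = 62·0.2304 = 14.2848
2: (44−1)·0.41² = 43·0.1681 = 7.2283
3: (96−1)·1.79² = 95·3.2041 = 304.3895
Numerator = 325.9026; denominator = Σ(nₕ−1) = 200.
s²ₚ = 325.9026/200 = 1.629513 → 1.6295.

1.6295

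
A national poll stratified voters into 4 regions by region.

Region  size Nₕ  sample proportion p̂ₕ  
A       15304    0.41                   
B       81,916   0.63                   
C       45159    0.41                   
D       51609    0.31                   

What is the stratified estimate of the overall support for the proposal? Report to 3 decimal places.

0.476

Wₕ = Nₕ/N with N = 193988: 0.0789, 0.4223, 0.2328, 0.2660.
p̂_st = 0.0789·0.41 + 0.4223·0.63 + 0.2328·0.41 + 0.2660·0.31 ≈ 0.47630... → 0.476.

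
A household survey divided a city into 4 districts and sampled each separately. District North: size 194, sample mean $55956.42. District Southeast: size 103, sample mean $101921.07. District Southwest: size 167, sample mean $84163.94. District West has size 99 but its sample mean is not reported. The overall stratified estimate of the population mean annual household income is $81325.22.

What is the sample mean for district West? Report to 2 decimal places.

Σ Nₕx̄ₕ = N·μ, so 99·x̄_West = 563·81325.22 − (194·55956.42 + 103·101921.07 + 167·84163.94).
= 45786098.86 − 35408793.67 = 10377305.19.
x̄_West = 10377305.19 / 99 = 104821.2645... → 104821.26.

104821.26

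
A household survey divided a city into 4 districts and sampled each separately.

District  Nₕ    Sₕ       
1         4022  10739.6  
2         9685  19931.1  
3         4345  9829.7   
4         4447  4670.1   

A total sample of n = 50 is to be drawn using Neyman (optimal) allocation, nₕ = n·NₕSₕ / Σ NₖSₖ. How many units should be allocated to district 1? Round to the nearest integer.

Σ NₕSₕ = 4022·10739.6 + 9685·19931.1 + 4345·9829.7 + 4447·4670.1 = 299705355.9.
Share for 1: 43194671.2/299705355.9 = 0.14412.
n_1 = 50 × 0.14412 = 7.206... → 7.

7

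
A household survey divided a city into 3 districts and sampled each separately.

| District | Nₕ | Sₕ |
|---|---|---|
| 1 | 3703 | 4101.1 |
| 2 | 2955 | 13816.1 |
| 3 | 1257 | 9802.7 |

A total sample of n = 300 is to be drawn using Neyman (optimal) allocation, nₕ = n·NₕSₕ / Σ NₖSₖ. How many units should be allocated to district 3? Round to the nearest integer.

54

Σ NₕSₕ = 3703·4101.1 + 2955·13816.1 + 1257·9802.7 = 68334942.7.
Share for 3: 12321993.9/68334942.7 = 0.18032.
n_3 = 300 × 0.18032 = 54.095... → 54.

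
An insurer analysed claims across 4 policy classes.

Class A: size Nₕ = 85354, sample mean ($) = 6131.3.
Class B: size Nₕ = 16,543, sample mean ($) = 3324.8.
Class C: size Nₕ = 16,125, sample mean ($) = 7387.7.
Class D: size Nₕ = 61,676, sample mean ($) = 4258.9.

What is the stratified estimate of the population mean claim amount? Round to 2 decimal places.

5343.03

N = 85354 + 16543 + 16125 + 61676 = 179698.
The stratified mean weights each stratum mean by its population share Nₕ/N.
Σ Nₕx̄ₕ = 85354·6131.3 + 16543·3324.8 + 16125·7387.7 + 61676·4258.9 = 523330980.2 + 55002166.4 + 119126662.5 + 262671916.4 = 960131725.5.
Divide by N: 960131725.5 / 179698 = 5343.0296... → 5343.03.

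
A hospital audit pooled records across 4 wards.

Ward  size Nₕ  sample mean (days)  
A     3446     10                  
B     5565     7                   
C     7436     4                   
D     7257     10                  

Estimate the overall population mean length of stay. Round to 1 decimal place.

7.4

N = 23704; weights Wₕ = Nₕ/N = (0.1454, 0.2348, 0.3137, 0.3062).
x̄_st = Σ Wₕ·x̄ₕ = 0.1454·10 + 0.2348·7 + 0.3137·4 + 0.3062·10 ≈ 7.413...
→ 7.4.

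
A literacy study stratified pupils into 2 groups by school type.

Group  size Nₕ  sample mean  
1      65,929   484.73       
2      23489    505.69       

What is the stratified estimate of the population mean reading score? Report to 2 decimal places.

490.24

x̄_st = (Σ Nₕx̄ₕ) / (Σ Nₕ) = (65929·484.73 + 23489·505.69) / 89418
= 43835916.58 / 89418 = 490.2359... → 490.24.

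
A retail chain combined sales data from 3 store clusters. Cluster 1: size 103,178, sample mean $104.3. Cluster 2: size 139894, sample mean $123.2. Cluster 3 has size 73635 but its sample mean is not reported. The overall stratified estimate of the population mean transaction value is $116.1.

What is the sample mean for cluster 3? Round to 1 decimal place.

119.1

Σ Nₕx̄ₕ = N·μ, so 73635·x̄_3 = 316707·116.1 − (103178·104.3 + 139894·123.2).
= 36769682.7 − 27996406.2 = 8773276.5.
x̄_3 = 8773276.5 / 73635 = 119.145... → 119.1.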